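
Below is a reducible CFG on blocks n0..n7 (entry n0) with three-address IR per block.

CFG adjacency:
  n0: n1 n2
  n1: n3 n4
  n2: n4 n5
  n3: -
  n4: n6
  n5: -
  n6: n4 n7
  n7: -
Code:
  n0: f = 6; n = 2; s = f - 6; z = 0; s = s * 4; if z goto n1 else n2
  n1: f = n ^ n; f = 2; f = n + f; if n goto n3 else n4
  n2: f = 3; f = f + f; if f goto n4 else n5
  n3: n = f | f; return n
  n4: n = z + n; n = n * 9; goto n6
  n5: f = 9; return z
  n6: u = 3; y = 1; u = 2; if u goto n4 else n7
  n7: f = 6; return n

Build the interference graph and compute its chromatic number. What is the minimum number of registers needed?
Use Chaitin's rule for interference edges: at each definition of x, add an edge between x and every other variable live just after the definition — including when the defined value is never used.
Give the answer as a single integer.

Answer: 3

Working:
def/use:
  n0 def {f,n,s,z} use ∅
  n1 def {f} use {n}
  n2 def {f} use ∅
  n3 def {n} use {f}
  n4 def {n} use {n,z}
  n5 def {f} use {z}
  n6 def {u,y} use ∅
  n7 def {f} use {n}

Backward fixpoint:
  n0 li=∅ lo={n,z}
  n1 li={n,z} lo={f,n,z}
  n2 li={n,z} lo={n,z}
  n3 li={f} lo=∅
  n4 li={n,z} lo={n,z}
  n5 li={z} lo=∅
  n6 li={n,z} lo={n,z}
  n7 li={n} lo=∅

Interfere edges:
  f — {n,z}
  n — {f,s,u,y,z}
  s — {n,z}
  u — {n,z}
  y — {n,z}
  z — {f,n,s,u,y}

Colouring:
  clique {f,n,z} ⇒ need ≥ 3
  assign f→c2 n→c0 s→c2 u→c2 y→c2 z→c1 — no edge inside a register ⇒ χ ≤ 3
  χ = 3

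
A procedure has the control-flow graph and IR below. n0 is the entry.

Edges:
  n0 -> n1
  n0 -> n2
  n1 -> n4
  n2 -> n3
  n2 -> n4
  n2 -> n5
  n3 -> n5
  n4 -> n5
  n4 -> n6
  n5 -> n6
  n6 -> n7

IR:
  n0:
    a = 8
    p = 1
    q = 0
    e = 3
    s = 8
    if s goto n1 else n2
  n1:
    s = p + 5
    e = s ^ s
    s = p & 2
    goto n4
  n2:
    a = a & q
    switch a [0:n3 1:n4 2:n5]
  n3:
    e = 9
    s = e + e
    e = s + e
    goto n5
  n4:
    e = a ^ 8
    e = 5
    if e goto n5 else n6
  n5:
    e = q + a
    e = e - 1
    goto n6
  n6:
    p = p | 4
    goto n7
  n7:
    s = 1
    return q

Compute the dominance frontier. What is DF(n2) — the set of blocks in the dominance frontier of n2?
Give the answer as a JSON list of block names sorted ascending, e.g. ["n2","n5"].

Answer: ["n4", "n5"]

Working:
idom tree: n1←n0 n2←n0 n3←n2 n4←n0 n5←n0 n6←n0 n7←n6
Dom at joins:
  n4: preds {n1,n2}: {n0,n1} ∩ {n0,n2} = {n0}; idom=n0
  n5: preds {n2,n3,n4}: {n0,n2} ∩ {n0,n2,n3} ∩ {n0,n4} = {n0}; idom=n0
  n6: preds {n4,n5}: {n0,n4} ∩ {n0,n5} = {n0}; idom=n0

Frontier:
  join n4 pred n1: n1 stop@n0
  join n4 pred n2: n2 stop@n0
  join n5 pred n2: n2 stop@n0
  join n5 pred n3: n3→n2 stop@n0
  join n5 pred n4: n4 stop@n0
  join n6 pred n4: n4 stop@n0
  join n6 pred n5: n5 stop@n0
  n0 → ∅
  n1 → {n4}
  n2 → {n4,n5}
  n3 → {n5}
  n4 → {n5,n6}
  n5 → {n6}
  n6 → ∅
  n7 → ∅

DF(n2) = ["n4", "n5"]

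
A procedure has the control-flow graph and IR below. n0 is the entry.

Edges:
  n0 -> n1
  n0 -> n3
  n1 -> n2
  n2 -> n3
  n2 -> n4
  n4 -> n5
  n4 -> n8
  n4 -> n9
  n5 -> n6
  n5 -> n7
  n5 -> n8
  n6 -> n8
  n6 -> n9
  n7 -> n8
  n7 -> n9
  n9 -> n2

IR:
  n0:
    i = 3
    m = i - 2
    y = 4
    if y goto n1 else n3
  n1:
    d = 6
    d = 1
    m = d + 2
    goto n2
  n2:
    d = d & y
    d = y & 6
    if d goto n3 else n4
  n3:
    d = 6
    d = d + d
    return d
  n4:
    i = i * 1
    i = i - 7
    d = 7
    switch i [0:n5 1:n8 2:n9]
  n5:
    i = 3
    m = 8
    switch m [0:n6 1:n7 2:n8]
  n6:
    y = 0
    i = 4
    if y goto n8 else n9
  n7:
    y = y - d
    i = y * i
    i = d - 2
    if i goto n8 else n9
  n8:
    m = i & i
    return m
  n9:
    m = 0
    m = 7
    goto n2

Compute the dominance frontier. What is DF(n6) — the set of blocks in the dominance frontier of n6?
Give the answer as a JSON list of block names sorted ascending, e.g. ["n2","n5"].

Answer: ["n8", "n9"]

Working:
idom tree: n1←n0 n2←n1 n3←n0 n4←n2 n5←n4 n6←n5 n7←n5 n8←n4 n9←n4
Dom∩ at merges:
  n2: preds {n1,n9}: {n0,n1} ∩ {n0,n1,n2,n4,n9} = {n0,n1}; idom=n1
  n3: preds {n0,n2}: {n0} ∩ {n0,n1,n2} = {n0}; idom=n0
  n8: preds {n4,n5,n6,n7}: {n0,n1,n2,n4} ∩ {n0,n1,n2,n4,n5} ∩ {n0,n1,n2,n4,n5,n6} ∩ {n0,n1,n2,n4,n5,n7} = {n0,n1,n2,n4}; idom=n4
  n9: preds {n4,n6,n7}: {n0,n1,n2,n4} ∩ {n0,n1,n2,n4,n5,n6} ∩ {n0,n1,n2,n4,n5,n7} = {n0,n1,n2,n4}; idom=n4

Frontier:
  n2←n1: walk · to n1
  n2←n9: walk n9→n4→n2 to n1
  n3←n0: walk · to n0
  n3←n2: walk n2→n1 to n0
  n8←n4: walk · to n4
  n8←n5: walk n5 to n4
  n8←n6: walk n6→n5 to n4
  n8←n7: walk n7→n5 to n4
  n9←n4: walk · to n4
  n9←n6: walk n6→n5 to n4
  n9←n7: walk n7→n5 to n4
  n0: DF=∅
  n1: DF={n3}
  n2: DF={n2,n3}
  n3: DF=∅
  n4: DF={n2}
  n5: DF={n8,n9}
  n6: DF={n8,n9}
  n7: DF={n8,n9}
  n8: DF=∅
  n9: DF={n2}

DF(n6) = ["n8", "n9"]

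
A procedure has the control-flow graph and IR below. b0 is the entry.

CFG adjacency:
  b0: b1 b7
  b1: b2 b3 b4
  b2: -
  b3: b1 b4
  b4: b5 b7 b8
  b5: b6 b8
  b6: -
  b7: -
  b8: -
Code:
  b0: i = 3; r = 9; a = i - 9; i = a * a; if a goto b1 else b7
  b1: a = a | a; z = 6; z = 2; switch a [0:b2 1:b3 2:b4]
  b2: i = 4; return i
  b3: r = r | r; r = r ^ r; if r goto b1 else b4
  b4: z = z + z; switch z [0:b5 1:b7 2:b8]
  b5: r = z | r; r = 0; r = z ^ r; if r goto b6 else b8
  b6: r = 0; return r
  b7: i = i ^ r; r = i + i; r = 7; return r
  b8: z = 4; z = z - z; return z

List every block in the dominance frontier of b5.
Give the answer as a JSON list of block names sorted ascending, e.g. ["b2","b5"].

idom tree: b1←b0 b2←b1 b3←b1 b4←b1 b5←b4 b6←b5 b7←b0 b8←b4
Join-block Dom:
  b1: preds {b0,b3}: {b0} ∩ {b0,b1,b3} = {b0}; idom=b0
  b4: preds {b1,b3}: {b0,b1} ∩ {b0,b1,b3} = {b0,b1}; idom=b1
  b7: preds {b0,b4}: {b0} ∩ {b0,b1,b4} = {b0}; idom=b0
  b8: preds {b4,b5}: {b0,b1,b4} ∩ {b0,b1,b4,b5} = {b0,b1,b4}; idom=b4

Frontier:
  b1←b0: walk · to b0
  b1←b3: walk b3→b1 to b0
  b4←b1: walk · to b1
  b4←b3: walk b3 to b1
  b7←b0: walk · to b0
  b7←b4: walk b4→b1 to b0
  b8←b4: walk · to b4
  b8←b5: walk b5 to b4
  b0 → ∅
  b1 → {b1,b7}
  b2 → ∅
  b3 → {b1,b4}
  b4 → {b7}
  b5 → {b8}
  b6 → ∅
  b7 → ∅
  b8 → ∅

DF(b5) = ["b8"]

Answer: ["b8"]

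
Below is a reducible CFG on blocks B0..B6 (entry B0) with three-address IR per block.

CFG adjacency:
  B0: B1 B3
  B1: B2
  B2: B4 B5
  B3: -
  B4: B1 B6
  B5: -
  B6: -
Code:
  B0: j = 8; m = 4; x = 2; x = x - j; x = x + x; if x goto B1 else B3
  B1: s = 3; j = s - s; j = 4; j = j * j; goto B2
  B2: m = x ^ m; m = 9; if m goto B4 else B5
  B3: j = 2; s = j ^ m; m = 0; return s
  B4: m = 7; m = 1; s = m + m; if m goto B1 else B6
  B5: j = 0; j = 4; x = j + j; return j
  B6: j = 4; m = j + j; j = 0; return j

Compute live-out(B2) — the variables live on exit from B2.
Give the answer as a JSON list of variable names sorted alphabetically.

Answer: ["x"]

Derivation:
def/use:
  B0: def={j,m,x} ue=∅
  B1: def={j,s} ue=∅
  B2: def={m} ue={m,x}
  B3: def={j,m,s} ue={m}
  B4: def={m,s} ue=∅
  B5: def={j,x} ue=∅
  B6: def={j,m} ue=∅

Live sets:
  B0 li=∅ lo={m,x}
  B1 li={m,x} lo={m,x}
  B2 li={m,x} lo={x}
  B3 li={m} lo=∅
  B4 li={x} lo={m,x}
  B5 li=∅ lo=∅
  B6 li=∅ lo=∅

live-out(B2) = ["x"]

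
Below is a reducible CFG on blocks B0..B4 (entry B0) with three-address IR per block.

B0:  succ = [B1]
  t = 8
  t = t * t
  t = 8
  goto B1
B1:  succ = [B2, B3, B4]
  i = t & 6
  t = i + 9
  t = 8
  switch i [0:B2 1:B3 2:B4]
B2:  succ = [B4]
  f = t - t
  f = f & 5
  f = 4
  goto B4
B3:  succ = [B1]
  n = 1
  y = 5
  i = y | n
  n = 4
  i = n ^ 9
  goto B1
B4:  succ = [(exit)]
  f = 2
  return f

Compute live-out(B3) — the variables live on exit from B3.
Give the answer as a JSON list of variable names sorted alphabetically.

Answer: ["t"]

Derivation:
Per-block:
  B0 def {t} use ∅
  B1 def {i,t} use {t}
  B2 def {f} use {t}
  B3 def {i,n,y} use ∅
  B4 def {f} use ∅

Backward fixpoint:
  live B0: ∅→{t}
  live B1: {t}→{t}
  live B2: {t}→∅
  live B3: {t}→{t}
  live B4: ∅→∅

live-out(B3) = ["t"]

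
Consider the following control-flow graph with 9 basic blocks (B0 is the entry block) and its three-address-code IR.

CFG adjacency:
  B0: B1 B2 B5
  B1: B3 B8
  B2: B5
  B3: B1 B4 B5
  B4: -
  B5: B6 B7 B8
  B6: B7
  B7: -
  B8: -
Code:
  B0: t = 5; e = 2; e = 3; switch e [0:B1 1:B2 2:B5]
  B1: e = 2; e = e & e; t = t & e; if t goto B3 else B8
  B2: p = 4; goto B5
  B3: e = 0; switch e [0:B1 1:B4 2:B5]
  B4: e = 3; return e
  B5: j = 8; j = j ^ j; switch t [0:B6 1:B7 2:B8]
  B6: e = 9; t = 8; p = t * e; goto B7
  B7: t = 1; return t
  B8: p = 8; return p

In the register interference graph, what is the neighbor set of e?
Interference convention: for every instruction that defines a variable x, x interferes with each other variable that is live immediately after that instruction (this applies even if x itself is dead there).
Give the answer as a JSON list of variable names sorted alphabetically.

Per-block:
  B0: {e,t} / ∅
  B1: {e,t} / {t}
  B2: {p} / ∅
  B3: {e} / ∅
  B4: {e} / ∅
  B5: {j} / {t}
  B6: {e,p,t} / ∅
  B7: {t} / ∅
  B8: {p} / ∅

Backward fixpoint:
  B0: in=∅ out={t}
  B1: in={t} out={t}
  B2: in={t} out={t}
  B3: in={t} out={t}
  B4: in=∅ out=∅
  B5: in={t} out=∅
  B6: in=∅ out=∅
  B7: in=∅ out=∅
  B8: in=∅ out=∅

Interference:
  e — {t}
  j — {t}
  p — {t}
  t — {e,j,p}

N(e) = ["t"]

Answer: ["t"]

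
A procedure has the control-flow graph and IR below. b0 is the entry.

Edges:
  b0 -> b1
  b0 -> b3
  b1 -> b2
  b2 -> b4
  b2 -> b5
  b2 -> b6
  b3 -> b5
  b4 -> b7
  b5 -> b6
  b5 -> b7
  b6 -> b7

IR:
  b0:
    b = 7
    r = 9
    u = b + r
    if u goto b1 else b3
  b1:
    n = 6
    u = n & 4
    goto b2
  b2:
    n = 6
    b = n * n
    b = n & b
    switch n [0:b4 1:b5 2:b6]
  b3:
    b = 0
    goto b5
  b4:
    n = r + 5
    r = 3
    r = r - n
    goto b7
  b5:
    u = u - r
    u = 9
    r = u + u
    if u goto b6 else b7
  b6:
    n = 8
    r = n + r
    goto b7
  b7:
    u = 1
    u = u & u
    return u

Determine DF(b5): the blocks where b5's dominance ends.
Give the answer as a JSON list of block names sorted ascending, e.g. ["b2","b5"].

Answer: ["b6", "b7"]

Analysis:
idom tree: b1←b0 b2←b1 b3←b0 b4←b2 b5←b0 b6←b0 b7←b0
Dom∩ at merges:
  b5: preds {b2,b3}: {b0,b1,b2} ∩ {b0,b3} = {b0}; idom=b0
  b6: preds {b2,b5}: {b0,b1,b2} ∩ {b0,b5} = {b0}; idom=b0
  b7: preds {b4,b5,b6}: {b0,b1,b2,b4} ∩ {b0,b5} ∩ {b0,b6} = {b0}; idom=b0

DF walk-up:
  join b5 pred b2: b2→b1 stop@b0
  join b5 pred b3: b3 stop@b0
  join b6 pred b2: b2→b1 stop@b0
  join b6 pred b5: b5 stop@b0
  join b7 pred b4: b4→b2→b1 stop@b0
  join b7 pred b5: b5 stop@b0
  join b7 pred b6: b6 stop@b0
  b0: DF=∅
  b1: DF={b5,b6,b7}
  b2: DF={b5,b6,b7}
  b3: DF={b5}
  b4: DF={b7}
  b5: DF={b6,b7}
  b6: DF={b7}
  b7: DF=∅

DF(b5) = ["b6", "b7"]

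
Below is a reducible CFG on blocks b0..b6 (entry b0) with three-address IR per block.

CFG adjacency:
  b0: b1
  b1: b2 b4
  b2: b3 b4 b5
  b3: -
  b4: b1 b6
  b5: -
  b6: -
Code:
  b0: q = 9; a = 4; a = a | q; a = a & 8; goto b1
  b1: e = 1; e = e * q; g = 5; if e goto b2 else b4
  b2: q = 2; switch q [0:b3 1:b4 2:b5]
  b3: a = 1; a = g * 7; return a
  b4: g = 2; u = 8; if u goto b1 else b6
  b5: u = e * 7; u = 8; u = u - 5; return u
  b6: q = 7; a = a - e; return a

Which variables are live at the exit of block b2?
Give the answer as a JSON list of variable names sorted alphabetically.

Block summaries:
  b0: def={a,q} ue=∅
  b1: def={e,g} ue={q}
  b2: def={q} ue=∅
  b3: def={a} ue={g}
  b4: def={g,u} ue=∅
  b5: def={u} ue={e}
  b6: def={a,q} ue={a,e}

Live sets:
  b0: in=∅ out={a,q}
  b1: in={a,q} out={a,e,g,q}
  b2: in={a,e,g} out={a,e,g,q}
  b3: in={g} out=∅
  b4: in={a,e,q} out={a,e,q}
  b5: in={e} out=∅
  b6: in={a,e} out=∅

live-out(b2) = ["a", "e", "g", "q"]

Answer: ["a", "e", "g", "q"]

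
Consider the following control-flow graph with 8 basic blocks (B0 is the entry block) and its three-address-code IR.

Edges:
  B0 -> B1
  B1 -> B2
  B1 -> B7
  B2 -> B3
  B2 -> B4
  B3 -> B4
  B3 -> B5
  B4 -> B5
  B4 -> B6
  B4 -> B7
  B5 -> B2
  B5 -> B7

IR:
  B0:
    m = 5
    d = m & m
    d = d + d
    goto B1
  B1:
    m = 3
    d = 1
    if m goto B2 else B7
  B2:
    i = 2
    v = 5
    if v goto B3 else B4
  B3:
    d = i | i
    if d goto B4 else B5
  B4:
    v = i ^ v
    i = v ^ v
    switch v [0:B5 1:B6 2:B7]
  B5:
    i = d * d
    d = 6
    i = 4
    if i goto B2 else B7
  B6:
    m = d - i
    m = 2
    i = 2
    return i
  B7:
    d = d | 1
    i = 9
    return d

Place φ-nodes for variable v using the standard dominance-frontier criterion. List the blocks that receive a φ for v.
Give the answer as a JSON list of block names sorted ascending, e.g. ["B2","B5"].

Answer: ["B2", "B5", "B7"]

Working:
idom tree: B1←B0 B2←B1 B3←B2 B4←B2 B5←B2 B6←B4 B7←B1
Dom at joins:
  B2: preds {B1,B5}: {B0,B1} ∩ {B0,B1,B2,B5} = {B0,B1}; idom=B1
  B4: preds {B2,B3}: {B0,B1,B2} ∩ {B0,B1,B2,B3} = {B0,B1,B2}; idom=B2
  B5: preds {B3,B4}: {B0,B1,B2,B3} ∩ {B0,B1,B2,B4} = {B0,B1,B2}; idom=B2
  B7: preds {B1,B4,B5}: {B0,B1} ∩ {B0,B1,B2,B4} ∩ {B0,B1,B2,B5} = {B0,B1}; idom=B1

Frontier:
  B2←B1: walk · to B1
  B2←B5: walk B5→B2 to B1
  B4←B2: walk · to B2
  B4←B3: walk B3 to B2
  B5←B3: walk B3 to B2
  B5←B4: walk B4 to B2
  B7←B1: walk · to B1
  B7←B4: walk B4→B2 to B1
  B7←B5: walk B5→B2 to B1
  DF(B0)=∅
  DF(B1)=∅
  DF(B2)={B2,B7}
  DF(B3)={B4,B5}
  DF(B4)={B5,B7}
  DF(B5)={B2,B7}
  DF(B6)=∅
  DF(B7)=∅

φ for v: defs {B2,B4}
  DF⁺ = {B2,B5,B7}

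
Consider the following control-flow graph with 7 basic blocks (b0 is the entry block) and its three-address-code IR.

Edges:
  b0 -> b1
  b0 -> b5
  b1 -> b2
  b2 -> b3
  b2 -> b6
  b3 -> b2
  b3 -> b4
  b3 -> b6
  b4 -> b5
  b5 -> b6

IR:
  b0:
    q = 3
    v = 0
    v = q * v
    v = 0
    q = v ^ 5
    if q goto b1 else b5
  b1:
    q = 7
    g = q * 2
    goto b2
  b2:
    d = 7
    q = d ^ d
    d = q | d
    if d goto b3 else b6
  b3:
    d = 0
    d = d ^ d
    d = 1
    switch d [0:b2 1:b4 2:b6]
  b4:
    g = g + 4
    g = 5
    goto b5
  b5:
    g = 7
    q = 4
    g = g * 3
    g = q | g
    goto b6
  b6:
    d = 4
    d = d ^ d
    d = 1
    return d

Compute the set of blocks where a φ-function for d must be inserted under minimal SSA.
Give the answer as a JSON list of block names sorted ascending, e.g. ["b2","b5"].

Answer: ["b2", "b5", "b6"]

Derivation:
idom tree: b1←b0 b2←b1 b3←b2 b4←b3 b5←b0 b6←b0
Dom∩ at merges:
  b2: preds {b1,b3}: {b0,b1} ∩ {b0,b1,b2,b3} = {b0,b1}; idom=b1
  b5: preds {b0,b4}: {b0} ∩ {b0,b1,b2,b3,b4} = {b0}; idom=b0
  b6: preds {b2,b3,b5}: {b0,b1,b2} ∩ {b0,b1,b2,b3} ∩ {b0,b5} = {b0}; idom=b0

Frontier:
  join b2 pred b1: · stop@b1
  join b2 pred b3: b3→b2 stop@b1
  join b5 pred b0: · stop@b0
  join b5 pred b4: b4→b3→b2→b1 stop@b0
  join b6 pred b2: b2→b1 stop@b0
  join b6 pred b3: b3→b2→b1 stop@b0
  join b6 pred b5: b5 stop@b0
  b0 → ∅
  b1 → {b5,b6}
  b2 → {b2,b5,b6}
  b3 → {b2,b5,b6}
  b4 → {b5}
  b5 → {b6}
  b6 → ∅

φ for d: defs {b2,b3,b6}
  DF⁺ = {b2,b5,b6}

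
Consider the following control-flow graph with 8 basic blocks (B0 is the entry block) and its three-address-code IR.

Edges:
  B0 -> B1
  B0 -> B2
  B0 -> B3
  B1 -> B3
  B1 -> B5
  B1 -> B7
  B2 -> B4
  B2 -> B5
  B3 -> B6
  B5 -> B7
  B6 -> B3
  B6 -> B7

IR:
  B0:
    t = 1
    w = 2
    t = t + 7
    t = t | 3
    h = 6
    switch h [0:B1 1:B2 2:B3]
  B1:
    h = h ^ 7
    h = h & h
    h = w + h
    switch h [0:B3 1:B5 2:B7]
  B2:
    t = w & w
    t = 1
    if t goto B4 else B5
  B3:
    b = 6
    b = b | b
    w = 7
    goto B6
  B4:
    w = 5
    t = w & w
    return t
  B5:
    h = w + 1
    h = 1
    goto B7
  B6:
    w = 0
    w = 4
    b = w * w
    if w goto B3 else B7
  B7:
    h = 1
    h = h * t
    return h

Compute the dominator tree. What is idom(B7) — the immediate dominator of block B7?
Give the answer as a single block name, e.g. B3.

idom tree: B1←B0 B2←B0 B3←B0 B4←B2 B5←B0 B6←B3 B7←B0
Dom at joins:
  B3: preds {B0,B1,B6}: {B0} ∩ {B0,B1} ∩ {B0,B3,B6} = {B0}; idom=B0
  B5: preds {B1,B2}: {B0,B1} ∩ {B0,B2} = {B0}; idom=B0
  B7: preds {B1,B5,B6}: {B0,B1} ∩ {B0,B5} ∩ {B0,B3,B6} = {B0}; idom=B0

idom(B7) = B0

Answer: B0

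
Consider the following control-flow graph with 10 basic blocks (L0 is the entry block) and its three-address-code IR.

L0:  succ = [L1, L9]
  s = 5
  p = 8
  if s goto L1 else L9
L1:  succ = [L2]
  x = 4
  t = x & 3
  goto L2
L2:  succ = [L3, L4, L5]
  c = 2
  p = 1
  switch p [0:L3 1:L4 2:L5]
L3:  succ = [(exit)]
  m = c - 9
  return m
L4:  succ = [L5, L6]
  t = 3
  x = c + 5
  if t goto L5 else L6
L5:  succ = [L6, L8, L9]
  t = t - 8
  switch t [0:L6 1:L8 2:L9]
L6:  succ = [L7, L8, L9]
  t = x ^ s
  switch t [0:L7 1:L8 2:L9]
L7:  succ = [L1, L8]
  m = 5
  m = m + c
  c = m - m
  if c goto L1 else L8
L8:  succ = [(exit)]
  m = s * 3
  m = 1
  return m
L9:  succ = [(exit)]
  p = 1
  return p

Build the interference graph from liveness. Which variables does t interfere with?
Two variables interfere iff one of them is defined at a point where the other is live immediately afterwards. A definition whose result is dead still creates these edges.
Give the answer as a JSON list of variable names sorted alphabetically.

Per-block:
  L0: def={p,s} ue=∅
  L1: def={t,x} ue=∅
  L2: def={c,p} ue=∅
  L3: def={m} ue={c}
  L4: def={t,x} ue={c}
  L5: def={t} ue={t}
  L6: def={t} ue={s,x}
  L7: def={c,m} ue={c}
  L8: def={m} ue={s}
  L9: def={p} ue=∅

Liveness:
  live L0: ∅→{s}
  live L1: {s}→{s,t,x}
  live L2: {s,t,x}→{c,s,t,x}
  live L3: {c}→∅
  live L4: {c,s}→{c,s,t,x}
  live L5: {c,s,t,x}→{c,s,x}
  live L6: {c,s,x}→{c,s}
  live L7: {c,s}→{s}
  live L8: {s}→∅
  live L9: ∅→∅

Interfere edges:
  c↔{m,p,s,t,x}
  m↔{c,s}
  p↔{c,s,t,x}
  s↔{c,m,p,t,x}
  t↔{c,p,s,x}
  x↔{c,p,s,t}

N(t) = ["c", "p", "s", "x"]

Answer: ["c", "p", "s", "x"]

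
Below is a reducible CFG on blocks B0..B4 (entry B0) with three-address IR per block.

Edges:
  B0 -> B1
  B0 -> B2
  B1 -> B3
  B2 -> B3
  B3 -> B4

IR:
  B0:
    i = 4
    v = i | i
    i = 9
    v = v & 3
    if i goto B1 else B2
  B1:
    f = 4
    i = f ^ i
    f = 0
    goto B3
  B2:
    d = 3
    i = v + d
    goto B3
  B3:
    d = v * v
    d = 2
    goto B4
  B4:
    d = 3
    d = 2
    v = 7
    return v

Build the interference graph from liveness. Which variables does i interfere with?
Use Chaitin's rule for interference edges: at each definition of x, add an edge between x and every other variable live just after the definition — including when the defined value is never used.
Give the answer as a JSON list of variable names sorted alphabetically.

Answer: ["f", "v"]

Working:
Block summaries:
  B0: def={i,v} ue=∅
  B1: def={f,i} ue={i}
  B2: def={d,i} ue={v}
  B3: def={d} ue={v}
  B4: def={d,v} ue=∅

Liveness:
  B0: in=∅ out={i,v}
  B1: in={i,v} out={v}
  B2: in={v} out={v}
  B3: in={v} out=∅
  B4: in=∅ out=∅

Interfere edges:
  d: {v}
  f: {i,v}
  i: {f,v}
  v: {d,f,i}

N(i) = ["f", "v"]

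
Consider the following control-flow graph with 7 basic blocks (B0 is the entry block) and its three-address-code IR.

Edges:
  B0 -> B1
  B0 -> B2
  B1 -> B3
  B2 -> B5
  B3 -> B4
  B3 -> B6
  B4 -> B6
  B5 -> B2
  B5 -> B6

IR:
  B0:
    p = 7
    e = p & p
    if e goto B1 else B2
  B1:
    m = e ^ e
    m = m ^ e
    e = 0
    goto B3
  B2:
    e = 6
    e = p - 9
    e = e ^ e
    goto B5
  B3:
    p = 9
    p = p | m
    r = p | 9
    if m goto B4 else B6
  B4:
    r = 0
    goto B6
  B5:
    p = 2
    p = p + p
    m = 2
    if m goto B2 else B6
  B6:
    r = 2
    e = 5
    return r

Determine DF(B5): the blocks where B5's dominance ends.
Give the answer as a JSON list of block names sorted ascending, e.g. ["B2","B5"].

idom tree: B1←B0 B2←B0 B3←B1 B4←B3 B5←B2 B6←B0
Dom∩ at merges:
  B2: preds {B0,B5}: {B0} ∩ {B0,B2,B5} = {B0}; idom=B0
  B6: preds {B3,B4,B5}: {B0,B1,B3} ∩ {B0,B1,B3,B4} ∩ {B0,B2,B5} = {B0}; idom=B0

DF walk-up:
  B2←B0: walk · to B0
  B2←B5: walk B5→B2 to B0
  B6←B3: walk B3→B1 to B0
  B6←B4: walk B4→B3→B1 to B0
  B6←B5: walk B5→B2 to B0
  B0: DF=∅
  B1: DF={B6}
  B2: DF={B2,B6}
  B3: DF={B6}
  B4: DF={B6}
  B5: DF={B2,B6}
  B6: DF=∅

DF(B5) = ["B2", "B6"]

Answer: ["B2", "B6"]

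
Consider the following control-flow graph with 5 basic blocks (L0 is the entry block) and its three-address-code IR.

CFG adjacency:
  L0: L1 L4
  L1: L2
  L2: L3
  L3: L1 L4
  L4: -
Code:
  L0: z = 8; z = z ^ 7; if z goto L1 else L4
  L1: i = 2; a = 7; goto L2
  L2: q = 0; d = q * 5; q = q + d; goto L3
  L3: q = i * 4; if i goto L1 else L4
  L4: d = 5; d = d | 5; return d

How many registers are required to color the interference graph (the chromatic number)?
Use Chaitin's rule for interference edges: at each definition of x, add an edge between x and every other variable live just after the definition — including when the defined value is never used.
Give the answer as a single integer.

Answer: 3

Analysis:
def/use:
  L0: def={z} ue=∅
  L1: def={a,i} ue=∅
  L2: def={d,q} ue=∅
  L3: def={q} ue={i}
  L4: def={d} ue=∅

Liveness:
  L0: in=∅ out=∅
  L1: in=∅ out={i}
  L2: in={i} out={i}
  L3: in={i} out=∅
  L4: in=∅ out=∅

Interference:
  a↔{i}
  d↔{i,q}
  i↔{a,d,q}
  q↔{d,i}
  z↔∅

Chromatic number:
  clique {d,i,q} ⇒ need ≥ 3
  3-colouring: c0={i,z}  c1={a,d}  c2={q}
  χ = 3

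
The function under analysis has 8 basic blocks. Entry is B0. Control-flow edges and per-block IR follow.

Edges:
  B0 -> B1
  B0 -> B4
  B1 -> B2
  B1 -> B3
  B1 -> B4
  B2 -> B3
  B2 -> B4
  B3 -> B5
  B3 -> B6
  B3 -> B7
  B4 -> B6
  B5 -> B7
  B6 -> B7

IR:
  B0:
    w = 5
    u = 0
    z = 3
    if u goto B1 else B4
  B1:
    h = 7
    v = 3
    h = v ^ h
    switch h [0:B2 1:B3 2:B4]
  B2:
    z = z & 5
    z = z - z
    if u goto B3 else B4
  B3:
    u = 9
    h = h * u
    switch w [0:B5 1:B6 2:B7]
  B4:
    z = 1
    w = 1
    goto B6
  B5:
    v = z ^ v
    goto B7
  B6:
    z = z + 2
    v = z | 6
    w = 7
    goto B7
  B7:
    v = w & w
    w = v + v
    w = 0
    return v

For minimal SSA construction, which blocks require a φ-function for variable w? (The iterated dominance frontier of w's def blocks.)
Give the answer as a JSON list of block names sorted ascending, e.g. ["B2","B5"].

idom tree: B1←B0 B2←B1 B3←B1 B4←B0 B5←B3 B6←B0 B7←B0
Dom∩ at merges:
  B3: preds {B1,B2}: {B0,B1} ∩ {B0,B1,B2} = {B0,B1}; idom=B1
  B4: preds {B0,B1,B2}: {B0} ∩ {B0,B1} ∩ {B0,B1,B2} = {B0}; idom=B0
  B6: preds {B3,B4}: {B0,B1,B3} ∩ {B0,B4} = {B0}; idom=B0
  B7: preds {B3,B5,B6}: {B0,B1,B3} ∩ {B0,B1,B3,B5} ∩ {B0,B6} = {B0}; idom=B0

Frontier:
  B3←B1: walk · to B1
  B3←B2: walk B2 to B1
  B4←B0: walk · to B0
  B4←B1: walk B1 to B0
  B4←B2: walk B2→B1 to B0
  B6←B3: walk B3→B1 to B0
  B6←B4: walk B4 to B0
  B7←B3: walk B3→B1 to B0
  B7←B5: walk B5→B3→B1 to B0
  B7←B6: walk B6 to B0
  DF(B0)=∅
  DF(B1)={B4,B6,B7}
  DF(B2)={B3,B4}
  DF(B3)={B6,B7}
  DF(B4)={B6}
  DF(B5)={B7}
  DF(B6)={B7}
  DF(B7)=∅

φ for w: defs {B0,B4,B6,B7}
  DF⁺ = {B6,B7}

Answer: ["B6", "B7"]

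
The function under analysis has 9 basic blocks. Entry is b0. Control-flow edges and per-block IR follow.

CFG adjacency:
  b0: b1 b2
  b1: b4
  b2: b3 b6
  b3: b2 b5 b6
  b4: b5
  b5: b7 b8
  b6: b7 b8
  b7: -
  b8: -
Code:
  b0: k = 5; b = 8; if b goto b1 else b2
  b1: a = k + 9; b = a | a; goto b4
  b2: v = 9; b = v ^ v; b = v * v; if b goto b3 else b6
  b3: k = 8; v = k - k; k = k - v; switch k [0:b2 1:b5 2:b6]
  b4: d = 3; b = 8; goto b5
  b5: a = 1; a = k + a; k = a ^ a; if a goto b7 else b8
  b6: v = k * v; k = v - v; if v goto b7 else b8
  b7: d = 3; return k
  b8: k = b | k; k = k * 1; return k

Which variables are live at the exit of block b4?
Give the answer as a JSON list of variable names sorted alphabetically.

Answer: ["b", "k"]

Analysis:
Per-block:
  b0 def {b,k} use ∅
  b1 def {a,b} use {k}
  b2 def {b,v} use ∅
  b3 def {k,v} use ∅
  b4 def {b,d} use ∅
  b5 def {a,k} use {k}
  b6 def {k,v} use {k,v}
  b7 def {d} use {k}
  b8 def {k} use {b,k}

Live sets:
  b0: in=∅ out={k}
  b1: in={k} out={k}
  b2: in={k} out={b,k,v}
  b3: in={b} out={b,k,v}
  b4: in={k} out={b,k}
  b5: in={b,k} out={b,k}
  b6: in={b,k,v} out={b,k}
  b7: in={k} out=∅
  b8: in={b,k} out=∅

live-out(b4) = ["b", "k"]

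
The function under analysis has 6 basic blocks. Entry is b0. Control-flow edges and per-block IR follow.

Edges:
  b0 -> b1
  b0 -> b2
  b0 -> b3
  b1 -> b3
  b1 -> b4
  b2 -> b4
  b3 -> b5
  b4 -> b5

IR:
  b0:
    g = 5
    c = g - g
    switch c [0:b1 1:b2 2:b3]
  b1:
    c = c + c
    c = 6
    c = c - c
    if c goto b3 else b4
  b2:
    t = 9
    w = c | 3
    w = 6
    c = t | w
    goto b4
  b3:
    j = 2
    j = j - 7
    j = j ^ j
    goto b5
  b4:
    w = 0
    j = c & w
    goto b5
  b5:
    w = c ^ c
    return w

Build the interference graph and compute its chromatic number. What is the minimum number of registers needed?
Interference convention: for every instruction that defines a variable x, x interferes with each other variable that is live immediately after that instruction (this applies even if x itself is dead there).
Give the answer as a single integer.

Answer: 3

Working:
def/use:
  b0: def={c,g} ue=∅
  b1: def={c} ue={c}
  b2: def={c,t,w} ue={c}
  b3: def={j} ue=∅
  b4: def={j,w} ue={c}
  b5: def={w} ue={c}

Backward fixpoint:
  b0 li=∅ lo={c}
  b1 li={c} lo={c}
  b2 li={c} lo={c}
  b3 li={c} lo={c}
  b4 li={c} lo={c}
  b5 li={c} lo=∅

Conflict graph:
  c: {j,t,w}
  g: ∅
  j: {c}
  t: {c,w}
  w: {c,t}

Registers:
  clique {c,t,w} ⇒ need ≥ 3
  3-colouring: c0={c,g}  c1={j,t}  c2={w}
  χ = 3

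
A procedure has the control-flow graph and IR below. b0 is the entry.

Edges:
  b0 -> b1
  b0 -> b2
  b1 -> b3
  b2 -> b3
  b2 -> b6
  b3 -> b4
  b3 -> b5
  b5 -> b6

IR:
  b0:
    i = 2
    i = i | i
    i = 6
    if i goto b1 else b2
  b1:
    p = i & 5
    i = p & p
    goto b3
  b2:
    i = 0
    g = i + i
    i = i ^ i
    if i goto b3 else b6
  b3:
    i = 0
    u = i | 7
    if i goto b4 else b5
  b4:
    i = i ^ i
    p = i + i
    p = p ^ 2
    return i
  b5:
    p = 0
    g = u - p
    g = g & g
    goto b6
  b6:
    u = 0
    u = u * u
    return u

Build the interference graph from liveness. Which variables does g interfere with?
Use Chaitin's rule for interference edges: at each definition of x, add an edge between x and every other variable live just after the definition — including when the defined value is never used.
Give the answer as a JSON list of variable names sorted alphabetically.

def/use:
  b0: {i} / ∅
  b1: {i,p} / {i}
  b2: {g,i} / ∅
  b3: {i,u} / ∅
  b4: {i,p} / {i}
  b5: {g,p} / {u}
  b6: {u} / ∅

Backward fixpoint:
  live b0: ∅→{i}
  live b1: {i}→∅
  live b2: ∅→∅
  live b3: ∅→{i,u}
  live b4: {i}→∅
  live b5: {u}→∅
  live b6: ∅→∅

Interference:
  g: {i}
  i: {g,p,u}
  p: {i,u}
  u: {i,p}

N(g) = ["i"]

Answer: ["i"]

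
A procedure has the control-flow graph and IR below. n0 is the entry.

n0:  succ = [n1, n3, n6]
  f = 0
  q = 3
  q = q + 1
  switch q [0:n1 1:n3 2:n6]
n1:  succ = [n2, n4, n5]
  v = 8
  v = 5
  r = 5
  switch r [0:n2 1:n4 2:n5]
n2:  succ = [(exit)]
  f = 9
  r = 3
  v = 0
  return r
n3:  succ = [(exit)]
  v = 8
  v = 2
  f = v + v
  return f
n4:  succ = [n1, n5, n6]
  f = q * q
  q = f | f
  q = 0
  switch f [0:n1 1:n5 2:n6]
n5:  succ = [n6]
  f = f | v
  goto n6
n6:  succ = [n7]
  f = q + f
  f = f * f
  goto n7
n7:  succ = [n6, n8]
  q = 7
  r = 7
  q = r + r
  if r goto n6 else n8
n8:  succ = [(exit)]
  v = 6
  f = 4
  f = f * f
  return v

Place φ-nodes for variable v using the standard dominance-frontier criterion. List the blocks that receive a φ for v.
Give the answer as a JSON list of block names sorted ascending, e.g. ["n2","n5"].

idom tree: n1←n0 n2←n1 n3←n0 n4←n1 n5←n1 n6←n0 n7←n6 n8←n7
Dom at joins:
  n1: preds {n0,n4}: {n0} ∩ {n0,n1,n4} = {n0}; idom=n0
  n5: preds {n1,n4}: {n0,n1} ∩ {n0,n1,n4} = {n0,n1}; idom=n1
  n6: preds {n0,n4,n5,n7}: {n0} ∩ {n0,n1,n4} ∩ {n0,n1,n5} ∩ {n0,n6,n7} = {n0}; idom=n0

DF derivation:
  n1←n0: walk · to n0
  n1←n4: walk n4→n1 to n0
  n5←n1: walk · to n1
  n5←n4: walk n4 to n1
  n6←n0: walk · to n0
  n6←n4: walk n4→n1 to n0
  n6←n5: walk n5→n1 to n0
  n6←n7: walk n7→n6 to n0
  n0 → ∅
  n1 → {n1,n6}
  n2 → ∅
  n3 → ∅
  n4 → {n1,n5,n6}
  n5 → {n6}
  n6 → {n6}
  n7 → {n6}
  n8 → ∅

φ for v: defs {n1,n2,n3,n8}
  DF⁺ = {n1,n6}

Answer: ["n1", "n6"]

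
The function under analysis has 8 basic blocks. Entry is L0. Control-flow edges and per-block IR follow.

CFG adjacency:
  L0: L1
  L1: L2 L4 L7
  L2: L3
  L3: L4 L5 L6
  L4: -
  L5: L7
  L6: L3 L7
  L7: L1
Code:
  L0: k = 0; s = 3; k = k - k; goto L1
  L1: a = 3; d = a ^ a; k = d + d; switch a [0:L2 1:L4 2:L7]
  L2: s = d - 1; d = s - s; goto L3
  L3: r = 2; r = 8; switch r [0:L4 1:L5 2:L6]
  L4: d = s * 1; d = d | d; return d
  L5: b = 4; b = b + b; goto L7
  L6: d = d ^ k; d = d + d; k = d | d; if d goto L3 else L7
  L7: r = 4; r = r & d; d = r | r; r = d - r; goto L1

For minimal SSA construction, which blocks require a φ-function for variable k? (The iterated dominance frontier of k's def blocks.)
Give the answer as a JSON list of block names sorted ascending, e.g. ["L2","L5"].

Answer: ["L1", "L3", "L4", "L7"]

Working:
idom tree: L1←L0 L2←L1 L3←L2 L4←L1 L5←L3 L6←L3 L7←L1
Join-block Dom:
  L1: preds {L0,L7}: {L0} ∩ {L0,L1,L7} = {L0}; idom=L0
  L3: preds {L2,L6}: {L0,L1,L2} ∩ {L0,L1,L2,L3,L6} = {L0,L1,L2}; idom=L2
  L4: preds {L1,L3}: {L0,L1} ∩ {L0,L1,L2,L3} = {L0,L1}; idom=L1
  L7: preds {L1,L5,L6}: {L0,L1} ∩ {L0,L1,L2,L3,L5} ∩ {L0,L1,L2,L3,L6} = {L0,L1}; idom=L1

DF derivation:
  join L1 pred L0: · stop@L0
  join L1 pred L7: L7→L1 stop@L0
  join L3 pred L2: · stop@L2
  join L3 pred L6: L6→L3 stop@L2
  join L4 pred L1: · stop@L1
  join L4 pred L3: L3→L2 stop@L1
  join L7 pred L1: · stop@L1
  join L7 pred L5: L5→L3→L2 stop@L1
  join L7 pred L6: L6→L3→L2 stop@L1
  L0: DF=∅
  L1: DF={L1}
  L2: DF={L4,L7}
  L3: DF={L3,L4,L7}
  L4: DF=∅
  L5: DF={L7}
  L6: DF={L3,L7}
  L7: DF={L1}

φ for k: defs {L0,L1,L6}
  DF⁺ = {L1,L3,L4,L7}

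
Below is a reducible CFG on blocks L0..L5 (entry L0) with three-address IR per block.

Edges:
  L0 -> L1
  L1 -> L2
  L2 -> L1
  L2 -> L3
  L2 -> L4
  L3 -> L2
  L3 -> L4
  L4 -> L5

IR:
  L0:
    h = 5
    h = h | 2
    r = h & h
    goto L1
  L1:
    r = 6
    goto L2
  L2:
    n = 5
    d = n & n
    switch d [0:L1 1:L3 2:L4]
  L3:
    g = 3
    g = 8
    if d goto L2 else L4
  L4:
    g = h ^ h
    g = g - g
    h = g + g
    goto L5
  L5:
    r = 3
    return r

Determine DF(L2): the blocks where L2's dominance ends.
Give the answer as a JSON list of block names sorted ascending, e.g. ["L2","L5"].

idom tree: L1←L0 L2←L1 L3←L2 L4←L2 L5←L4
Join-block Dom:
  L1: preds {L0,L2}: {L0} ∩ {L0,L1,L2} = {L0}; idom=L0
  L2: preds {L1,L3}: {L0,L1} ∩ {L0,L1,L2,L3} = {L0,L1}; idom=L1
  L4: preds {L2,L3}: {L0,L1,L2} ∩ {L0,L1,L2,L3} = {L0,L1,L2}; idom=L2

Frontier:
  L1←L0: walk · to L0
  L1←L2: walk L2→L1 to L0
  L2←L1: walk · to L1
  L2←L3: walk L3→L2 to L1
  L4←L2: walk · to L2
  L4←L3: walk L3 to L2
  DF(L0)=∅
  DF(L1)={L1}
  DF(L2)={L1,L2}
  DF(L3)={L2,L4}
  DF(L4)=∅
  DF(L5)=∅

DF(L2) = ["L1", "L2"]

Answer: ["L1", "L2"]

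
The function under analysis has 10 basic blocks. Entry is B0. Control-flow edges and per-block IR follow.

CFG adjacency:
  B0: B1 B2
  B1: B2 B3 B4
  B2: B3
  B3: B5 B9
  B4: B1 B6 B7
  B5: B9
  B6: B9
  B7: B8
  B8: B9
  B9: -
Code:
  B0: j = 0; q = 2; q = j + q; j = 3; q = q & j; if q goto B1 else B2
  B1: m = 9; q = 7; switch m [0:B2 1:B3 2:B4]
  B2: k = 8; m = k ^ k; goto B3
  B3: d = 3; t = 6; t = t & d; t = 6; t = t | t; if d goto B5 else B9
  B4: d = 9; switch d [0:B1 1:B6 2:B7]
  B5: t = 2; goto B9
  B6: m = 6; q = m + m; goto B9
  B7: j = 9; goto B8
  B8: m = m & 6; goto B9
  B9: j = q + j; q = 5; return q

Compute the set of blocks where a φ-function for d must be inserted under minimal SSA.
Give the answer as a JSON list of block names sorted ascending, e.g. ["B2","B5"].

idom tree: B1←B0 B2←B0 B3←B0 B4←B1 B5←B3 B6←B4 B7←B4 B8←B7 B9←B0
Dom at joins:
  B1: preds {B0,B4}: {B0} ∩ {B0,B1,B4} = {B0}; idom=B0
  B2: preds {B0,B1}: {B0} ∩ {B0,B1} = {B0}; idom=B0
  B3: preds {B1,B2}: {B0,B1} ∩ {B0,B2} = {B0}; idom=B0
  B9: preds {B3,B5,B6,B8}: {B0,B3} ∩ {B0,B3,B5} ∩ {B0,B1,B4,B6} ∩ {B0,B1,B4,B7,B8} = {B0}; idom=B0

Frontier:
  join B1 pred B0: · stop@B0
  join B1 pred B4: B4→B1 stop@B0
  join B2 pred B0: · stop@B0
  join B2 pred B1: B1 stop@B0
  join B3 pred B1: B1 stop@B0
  join B3 pred B2: B2 stop@B0
  join B9 pred B3: B3 stop@B0
  join B9 pred B5: B5→B3 stop@B0
  join B9 pred B6: B6→B4→B1 stop@B0
  join B9 pred B8: B8→B7→B4→B1 stop@B0
  DF(B0)=∅
  DF(B1)={B1,B2,B3,B9}
  DF(B2)={B3}
  DF(B3)={B9}
  DF(B4)={B1,B9}
  DF(B5)={B9}
  DF(B6)={B9}
  DF(B7)={B9}
  DF(B8)={B9}
  DF(B9)=∅

φ for d: defs {B3,B4}
  DF⁺ = {B1,B2,B3,B9}

Answer: ["B1", "B2", "B3", "B9"]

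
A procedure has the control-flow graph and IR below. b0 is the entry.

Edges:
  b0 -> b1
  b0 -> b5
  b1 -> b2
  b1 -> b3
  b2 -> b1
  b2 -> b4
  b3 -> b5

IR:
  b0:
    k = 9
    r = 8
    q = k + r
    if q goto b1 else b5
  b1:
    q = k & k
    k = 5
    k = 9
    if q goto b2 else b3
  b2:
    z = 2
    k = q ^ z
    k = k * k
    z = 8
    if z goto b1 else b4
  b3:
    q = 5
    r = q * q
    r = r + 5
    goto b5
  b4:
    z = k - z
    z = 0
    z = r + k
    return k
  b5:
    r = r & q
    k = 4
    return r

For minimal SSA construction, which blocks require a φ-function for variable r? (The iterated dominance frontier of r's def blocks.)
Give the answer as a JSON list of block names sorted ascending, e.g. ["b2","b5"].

idom tree: b1←b0 b2←b1 b3←b1 b4←b2 b5←b0
Join-block Dom:
  b1: preds {b0,b2}: {b0} ∩ {b0,b1,b2} = {b0}; idom=b0
  b5: preds {b0,b3}: {b0} ∩ {b0,b1,b3} = {b0}; idom=b0

DF derivation:
  join b1 pred b0: · stop@b0
  join b1 pred b2: b2→b1 stop@b0
  join b5 pred b0: · stop@b0
  join b5 pred b3: b3→b1 stop@b0
  b0: DF=∅
  b1: DF={b1,b5}
  b2: DF={b1}
  b3: DF={b5}
  b4: DF=∅
  b5: DF=∅

φ for r: defs {b0,b3,b5}
  DF⁺ = {b5}

Answer: ["b5"]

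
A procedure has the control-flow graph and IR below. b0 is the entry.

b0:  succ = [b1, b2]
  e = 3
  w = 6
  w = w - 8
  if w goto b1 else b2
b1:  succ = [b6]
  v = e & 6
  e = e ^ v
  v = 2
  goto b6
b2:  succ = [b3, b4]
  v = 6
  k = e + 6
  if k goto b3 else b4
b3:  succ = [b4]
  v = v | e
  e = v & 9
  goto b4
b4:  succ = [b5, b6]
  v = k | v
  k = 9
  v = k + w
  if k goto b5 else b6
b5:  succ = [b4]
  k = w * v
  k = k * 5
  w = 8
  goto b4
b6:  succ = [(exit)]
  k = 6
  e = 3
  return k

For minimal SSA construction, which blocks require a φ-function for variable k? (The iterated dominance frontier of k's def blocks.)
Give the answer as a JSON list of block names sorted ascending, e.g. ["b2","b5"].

Answer: ["b4", "b6"]

Analysis:
idom tree: b1←b0 b2←b0 b3←b2 b4←b2 b5←b4 b6←b0
Dom at joins:
  b4: preds {b2,b3,b5}: {b0,b2} ∩ {b0,b2,b3} ∩ {b0,b2,b4,b5} = {b0,b2}; idom=b2
  b6: preds {b1,b4}: {b0,b1} ∩ {b0,b2,b4} = {b0}; idom=b0

DF derivation:
  b4←b2: walk · to b2
  b4←b3: walk b3 to b2
  b4←b5: walk b5→b4 to b2
  b6←b1: walk b1 to b0
  b6←b4: walk b4→b2 to b0
  b0 → ∅
  b1 → {b6}
  b2 → {b6}
  b3 → {b4}
  b4 → {b4,b6}
  b5 → {b4}
  b6 → ∅

φ for k: defs {b2,b4,b5,b6}
  DF⁺ = {b4,b6}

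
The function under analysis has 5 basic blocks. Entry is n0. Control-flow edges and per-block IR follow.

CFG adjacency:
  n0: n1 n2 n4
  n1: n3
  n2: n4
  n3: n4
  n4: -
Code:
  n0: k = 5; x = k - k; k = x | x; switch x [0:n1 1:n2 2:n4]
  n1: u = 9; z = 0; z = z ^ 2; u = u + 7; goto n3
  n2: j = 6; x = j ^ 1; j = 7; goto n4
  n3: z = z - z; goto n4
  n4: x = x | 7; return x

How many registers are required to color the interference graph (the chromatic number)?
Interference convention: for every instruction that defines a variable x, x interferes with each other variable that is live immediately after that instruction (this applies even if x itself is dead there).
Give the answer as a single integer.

def/use:
  n0: {k,x} / ∅
  n1: {u,z} / ∅
  n2: {j,x} / ∅
  n3: {z} / {z}
  n4: {x} / {x}

Liveness:
  n0: in=∅ out={x}
  n1: in={x} out={x,z}
  n2: in=∅ out={x}
  n3: in={x,z} out={x}
  n4: in={x} out=∅

Conflict graph:
  j↔{x}
  k↔{x}
  u↔{x,z}
  x↔{j,k,u,z}
  z↔{u,x}

Chromatic number:
  {u,x,z} pairwise interfere (3-clique) ⇒ χ ≥ 3
  assign j→c1 k→c1 u→c1 x→c0 z→c2 — no edge inside a register ⇒ χ ≤ 3
  χ = 3

Answer: 3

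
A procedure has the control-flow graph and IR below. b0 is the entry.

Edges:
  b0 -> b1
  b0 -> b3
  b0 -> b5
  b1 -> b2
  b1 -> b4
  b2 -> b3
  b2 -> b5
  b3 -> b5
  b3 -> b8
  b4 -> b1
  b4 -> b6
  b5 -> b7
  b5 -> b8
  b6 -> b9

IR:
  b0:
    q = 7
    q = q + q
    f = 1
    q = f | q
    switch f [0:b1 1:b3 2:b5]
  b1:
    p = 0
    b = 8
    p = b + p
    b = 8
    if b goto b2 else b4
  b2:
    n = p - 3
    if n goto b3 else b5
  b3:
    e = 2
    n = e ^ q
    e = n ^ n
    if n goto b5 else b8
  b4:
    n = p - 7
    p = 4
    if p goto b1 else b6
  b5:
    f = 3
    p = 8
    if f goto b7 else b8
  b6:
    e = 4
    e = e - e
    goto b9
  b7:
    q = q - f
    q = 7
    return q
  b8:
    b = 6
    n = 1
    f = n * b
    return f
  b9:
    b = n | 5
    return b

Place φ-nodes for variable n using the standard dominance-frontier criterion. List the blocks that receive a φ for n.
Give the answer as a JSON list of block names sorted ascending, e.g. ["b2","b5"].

idom tree: b1←b0 b2←b1 b3←b0 b4←b1 b5←b0 b6←b4 b7←b5 b8←b0 b9←b6
Dom at joins:
  b1: preds {b0,b4}: {b0} ∩ {b0,b1,b4} = {b0}; idom=b0
  b3: preds {b0,b2}: {b0} ∩ {b0,b1,b2} = {b0}; idom=b0
  b5: preds {b0,b2,b3}: {b0} ∩ {b0,b1,b2} ∩ {b0,b3} = {b0}; idom=b0
  b8: preds {b3,b5}: {b0,b3} ∩ {b0,b5} = {b0}; idom=b0

DF walk-up:
  b1←b0: walk · to b0
  b1←b4: walk b4→b1 to b0
  b3←b0: walk · to b0
  b3←b2: walk b2→b1 to b0
  b5←b0: walk · to b0
  b5←b2: walk b2→b1 to b0
  b5←b3: walk b3 to b0
  b8←b3: walk b3 to b0
  b8←b5: walk b5 to b0
  b0 → ∅
  b1 → {b1,b3,b5}
  b2 → {b3,b5}
  b3 → {b5,b8}
  b4 → {b1}
  b5 → {b8}
  b6 → ∅
  b7 → ∅
  b8 → ∅
  b9 → ∅

φ for n: defs {b2,b3,b4,b8}
  DF⁺ = {b1,b3,b5,b8}

Answer: ["b1", "b3", "b5", "b8"]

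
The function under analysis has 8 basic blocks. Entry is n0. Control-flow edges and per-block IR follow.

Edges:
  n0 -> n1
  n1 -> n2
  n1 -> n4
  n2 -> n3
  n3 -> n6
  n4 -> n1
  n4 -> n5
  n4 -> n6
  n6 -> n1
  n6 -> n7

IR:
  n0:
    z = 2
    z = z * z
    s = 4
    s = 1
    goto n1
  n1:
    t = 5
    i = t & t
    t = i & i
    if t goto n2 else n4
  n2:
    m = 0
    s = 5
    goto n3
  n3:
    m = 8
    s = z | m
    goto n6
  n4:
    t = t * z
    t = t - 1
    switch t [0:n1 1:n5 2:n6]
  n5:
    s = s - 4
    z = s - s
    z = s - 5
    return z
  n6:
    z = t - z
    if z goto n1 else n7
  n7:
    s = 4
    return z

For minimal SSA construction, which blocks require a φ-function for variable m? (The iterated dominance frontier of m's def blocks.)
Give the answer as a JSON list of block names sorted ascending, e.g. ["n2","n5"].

idom tree: n1←n0 n2←n1 n3←n2 n4←n1 n5←n4 n6←n1 n7←n6
Join-block Dom:
  n1: preds {n0,n4,n6}: {n0} ∩ {n0,n1,n4} ∩ {n0,n1,n6} = {n0}; idom=n0
  n6: preds {n3,n4}: {n0,n1,n2,n3} ∩ {n0,n1,n4} = {n0,n1}; idom=n1

DF walk-up:
  n1←n0: walk · to n0
  n1←n4: walk n4→n1 to n0
  n1←n6: walk n6→n1 to n0
  n6←n3: walk n3→n2 to n1
  n6←n4: walk n4 to n1
  n0: DF=∅
  n1: DF={n1}
  n2: DF={n6}
  n3: DF={n6}
  n4: DF={n1,n6}
  n5: DF=∅
  n6: DF={n1}
  n7: DF=∅

φ for m: defs {n2,n3}
  DF⁺ = {n1,n6}

Answer: ["n1", "n6"]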